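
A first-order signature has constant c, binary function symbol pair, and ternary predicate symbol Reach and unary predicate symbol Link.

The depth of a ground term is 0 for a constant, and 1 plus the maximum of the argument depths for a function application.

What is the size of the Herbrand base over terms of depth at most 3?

First count ground terms of depth ≤ 3.
Let N_k = |{terms of depth ≤ k}|. Then N_0 = 1 and N_k = 1 + N_{k-1}^2 for k ≥ 1 (one summand per function symbol, arity giving the exponent).
N_0 = 1
N_1 = 1 + 1^2 = 2
N_2 = 1 + 2^2 = 5
N_3 = 1 + 5^2 = 26
So |H| = 26.
Ground atoms are formed by filling each argument slot of a predicate with a term from H, so an r-ary predicate gives |H|^r atoms:
  Reach: 26^3 = 17576;  Link: 26
Total ground atoms: 17576 + 26 = 17602.

17602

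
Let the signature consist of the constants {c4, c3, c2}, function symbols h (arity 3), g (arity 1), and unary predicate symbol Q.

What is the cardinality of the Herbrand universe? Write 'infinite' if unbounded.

The signature has at least one function symbol (h, arity 3) and at least one constant (c4).
Iterating h gives infinitely many distinct ground terms: c4, h(c4, c4, c4), h(h(c4, c4, c4), h(c4, c4, c4), h(c4, c4, c4)), ...
So the Herbrand universe is infinite.

infinite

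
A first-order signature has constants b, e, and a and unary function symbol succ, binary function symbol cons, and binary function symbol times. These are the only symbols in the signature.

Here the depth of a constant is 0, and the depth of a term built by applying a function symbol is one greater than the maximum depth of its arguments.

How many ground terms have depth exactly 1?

21

Let N_k count ground terms of depth at most k. Each non-constant term of depth ≤ k is some function symbol applied to depth-≤(k−1) arguments, giving N_k = 3 + N_{k-1} + N_{k-1}^2 + N_{k-1}^2.
N_0 = 3
N_1 = 3 + 3 + 3^2 + 3^2 = 24
Terms of depth exactly 1: N_1 − N_0 = 24 − 3 = 21.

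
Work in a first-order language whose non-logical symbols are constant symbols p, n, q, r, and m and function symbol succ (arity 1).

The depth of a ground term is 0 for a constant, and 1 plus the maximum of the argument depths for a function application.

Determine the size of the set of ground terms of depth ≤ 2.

Let N_k count ground terms of depth at most k. Each non-constant term of depth ≤ k is some function symbol applied to depth-≤(k−1) arguments, giving N_k = 5 + N_{k-1}.
N_0 = 5
N_1 = 5 + 5 = 10
N_2 = 5 + 10 = 15

15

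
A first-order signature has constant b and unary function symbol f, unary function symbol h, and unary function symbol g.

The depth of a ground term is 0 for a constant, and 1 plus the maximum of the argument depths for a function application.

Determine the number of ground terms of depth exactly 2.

9

If N_k denotes the number of depth-≤k ground terms, the 1 constant gives N_0 = 1, and each function symbol of arity r contributes N_{k-1}^r new terms at level k: N_k = 1 + N_{k-1} + N_{k-1} + N_{k-1}.
N_0 = 1
N_1 = 1 + 1 + 1 + 1 = 4
N_2 = 1 + 4 + 4 + 4 = 13
Terms of depth exactly 2: N_2 − N_1 = 13 − 4 = 9.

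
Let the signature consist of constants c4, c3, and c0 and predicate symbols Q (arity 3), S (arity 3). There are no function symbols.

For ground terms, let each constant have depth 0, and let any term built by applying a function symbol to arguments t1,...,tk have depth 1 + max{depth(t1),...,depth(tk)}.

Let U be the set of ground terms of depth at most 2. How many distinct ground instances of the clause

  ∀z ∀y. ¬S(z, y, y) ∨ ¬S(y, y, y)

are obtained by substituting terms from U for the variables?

Ground terms of depth ≤ 2:
  With no function symbols every ground term is a constant, so there are exactly 3 ground terms at every depth bound.
  N_0 = 3
  N_1 = 3
  N_2 = 3
  Explicitly: c4, c3, c0.
So there are 3 ground terms available for substitution.
There are 2 variables to instantiate (z, y), each occurring in at least one literal, so different choices give different ground instances.
Number of ground instances = 3^2 = 9.

9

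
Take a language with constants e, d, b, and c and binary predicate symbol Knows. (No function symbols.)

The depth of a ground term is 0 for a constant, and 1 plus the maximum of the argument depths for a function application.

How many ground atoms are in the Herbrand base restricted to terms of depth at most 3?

First count ground terms of depth ≤ 3.
With no function symbols every ground term is a constant, so there are exactly 4 ground terms at every depth bound.
N_0 = 4
N_1 = 4
N_2 = 4
N_3 = 4
So |H| = 4.
Each predicate of arity r yields |H|^r ground atoms (one per choice of an r-tuple from H):
  Knows: 4^2 = 16
Total ground atoms: 16.

16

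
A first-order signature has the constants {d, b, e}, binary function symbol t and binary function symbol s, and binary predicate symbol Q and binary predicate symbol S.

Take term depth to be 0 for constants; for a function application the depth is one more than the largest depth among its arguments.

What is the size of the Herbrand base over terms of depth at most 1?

First count ground terms of depth ≤ 1.
Let N_k count ground terms of depth at most k. Each non-constant term of depth ≤ k is some function symbol applied to depth-≤(k−1) arguments, giving N_k = 3 + N_{k-1}^2 + N_{k-1}^2.
N_0 = 3
N_1 = 3 + 3^2 + 3^2 = 21
So |H| = 21.
Each predicate of arity r yields |H|^r ground atoms (one per choice of an r-tuple from H):
  Q: 21^2 = 441;  S: 21^2 = 441
Total ground atoms: 441 + 441 = 882.

882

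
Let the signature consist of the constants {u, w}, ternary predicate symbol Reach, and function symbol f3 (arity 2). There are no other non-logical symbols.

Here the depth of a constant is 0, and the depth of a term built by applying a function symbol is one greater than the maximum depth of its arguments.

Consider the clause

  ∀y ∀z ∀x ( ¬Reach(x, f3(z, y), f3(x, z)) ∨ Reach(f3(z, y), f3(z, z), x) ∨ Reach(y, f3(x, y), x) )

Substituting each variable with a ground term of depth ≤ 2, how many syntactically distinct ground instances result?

54872

Ground terms of depth ≤ 2:
  If N_k denotes the number of depth-≤k ground terms, the 2 constants give N_0 = 2, and each function symbol of arity r contributes N_{k-1}^r new terms at level k: N_k = 2 + N_{k-1}^2.
  N_0 = 2
  N_1 = 2 + 2^2 = 6
  N_2 = 2 + 6^2 = 38
So there are 38 ground terms available for substitution.
The body mentions every one of the 3 quantified variables; since ground terms form a free algebra, no two substitutions collapse to the same formula.
Number of ground instances = 38^3 = 54872.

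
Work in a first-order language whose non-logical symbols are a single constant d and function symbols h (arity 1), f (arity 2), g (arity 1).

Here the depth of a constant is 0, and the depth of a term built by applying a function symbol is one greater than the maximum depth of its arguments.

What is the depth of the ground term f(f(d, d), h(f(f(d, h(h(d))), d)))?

depth(f(d, d)) = 1 + max(0, 0) = 1
depth(h(d)) = 1 + depth(d) = 1 + 0 = 1
depth(h(h(d))) = 1 + depth(h(d)) = 1 + 1 = 2
depth(f(d, h(h(d)))) = 1 + max(0, 2) = 3
depth(f(f(d, h(h(d))), d)) = 1 + max(3, 0) = 4
depth(h(f(f(d, h(h(d))), d))) = 1 + depth(f(f(d, h(h(d))), d)) = 1 + 4 = 5
depth(f(f(d, d), h(f(f(d, h(h(d))), d)))) = 1 + max(1, 5) = 6

6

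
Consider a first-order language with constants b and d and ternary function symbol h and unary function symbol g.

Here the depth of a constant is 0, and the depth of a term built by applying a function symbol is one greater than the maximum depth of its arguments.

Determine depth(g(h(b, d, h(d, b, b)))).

depth(h(d, b, b)) = 1 + max(0, 0, 0) = 1
depth(h(b, d, h(d, b, b))) = 1 + max(0, 0, 1) = 2
depth(g(h(b, d, h(d, b, b)))) = 1 + depth(h(b, d, h(d, b, b))) = 1 + 2 = 3

3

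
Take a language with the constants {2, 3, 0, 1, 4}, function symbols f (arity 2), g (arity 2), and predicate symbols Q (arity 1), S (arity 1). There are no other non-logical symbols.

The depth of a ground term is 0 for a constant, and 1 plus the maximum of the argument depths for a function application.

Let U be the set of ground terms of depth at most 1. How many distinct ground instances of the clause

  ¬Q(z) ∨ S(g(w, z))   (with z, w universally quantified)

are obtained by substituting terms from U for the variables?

3025

Ground terms of depth ≤ 1:
  Count level by level. With function symbols f/2, g/2, the terms of depth ≤ k are the 5 constants together with each function applied to depth-≤(k−1) tuples, so N_k = 5 + N_{k-1}^2 + N_{k-1}^2.
  N_0 = 5
  N_1 = 5 + 5^2 + 5^2 = 55
So there are 55 ground terms available for substitution.
The clause has 2 distinct variables (z, w), each appearing in the body. In the free term algebra distinct substitutions yield syntactically distinct ground instances.
Number of ground instances = 55^2 = 3025.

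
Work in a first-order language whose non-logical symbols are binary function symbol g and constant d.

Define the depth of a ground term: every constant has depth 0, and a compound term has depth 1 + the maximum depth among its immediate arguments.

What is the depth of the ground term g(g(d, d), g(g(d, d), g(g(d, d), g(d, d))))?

depth(g(d, d)) = 1 + max(0, 0) = 1
depth(g(g(d, d), g(d, d))) = 1 + max(1, 1) = 2
depth(g(g(d, d), g(g(d, d), g(d, d)))) = 1 + max(1, 2) = 3
depth(g(g(d, d), g(g(d, d), g(g(d, d), g(d, d))))) = 1 + max(1, 3) = 4

4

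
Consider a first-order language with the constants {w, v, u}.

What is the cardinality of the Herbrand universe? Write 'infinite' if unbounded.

3

There are no function symbols, so every ground term is one of the 3 constants.
The Herbrand universe is {w, v, u}, which is finite with 3 elements.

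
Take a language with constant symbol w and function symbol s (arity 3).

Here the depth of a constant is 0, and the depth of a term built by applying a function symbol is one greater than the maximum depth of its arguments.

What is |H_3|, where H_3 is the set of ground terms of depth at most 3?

730

Let N_k = |{terms of depth ≤ k}|. Then N_0 = 1 and N_k = 1 + N_{k-1}^3 for k ≥ 1 (one summand per function symbol, arity giving the exponent).
N_0 = 1
N_1 = 1 + 1^3 = 2
N_2 = 1 + 2^3 = 9
N_3 = 1 + 9^3 = 730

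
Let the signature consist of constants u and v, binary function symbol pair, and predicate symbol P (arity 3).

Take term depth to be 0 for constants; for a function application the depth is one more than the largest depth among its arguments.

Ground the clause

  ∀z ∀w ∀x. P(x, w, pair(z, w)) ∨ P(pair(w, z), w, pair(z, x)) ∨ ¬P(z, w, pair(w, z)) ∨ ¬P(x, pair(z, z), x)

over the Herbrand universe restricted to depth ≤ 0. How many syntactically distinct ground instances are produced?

8

Ground terms of depth ≤ 0:
  If N_k denotes the number of depth-≤k ground terms, the 2 constants give N_0 = 2, and each function symbol of arity r contributes N_{k-1}^r new terms at level k: N_k = 2 + N_{k-1}^2.
  N_0 = 2
So there are 2 ground terms available for substitution.
The clause has 3 distinct variables (z, w, x), each appearing in the body. In the free term algebra distinct substitutions yield syntactically distinct ground instances.
Number of ground instances = 2^3 = 8.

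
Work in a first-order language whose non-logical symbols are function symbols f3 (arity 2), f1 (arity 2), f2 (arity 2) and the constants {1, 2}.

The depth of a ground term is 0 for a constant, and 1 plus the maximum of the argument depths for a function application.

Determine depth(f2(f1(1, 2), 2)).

2

depth(f1(1, 2)) = 1 + max(0, 0) = 1
depth(f2(f1(1, 2), 2)) = 1 + max(1, 0) = 2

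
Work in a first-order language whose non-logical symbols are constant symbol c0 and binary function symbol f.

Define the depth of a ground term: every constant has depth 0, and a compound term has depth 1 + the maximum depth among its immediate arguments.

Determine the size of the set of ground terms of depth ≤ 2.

Let N_k = |{terms of depth ≤ k}|. Then N_0 = 1 and N_k = 1 + N_{k-1}^2 for k ≥ 1 (one summand per function symbol, arity giving the exponent).
N_0 = 1
N_1 = 1 + 1^2 = 2
N_2 = 1 + 2^2 = 5

5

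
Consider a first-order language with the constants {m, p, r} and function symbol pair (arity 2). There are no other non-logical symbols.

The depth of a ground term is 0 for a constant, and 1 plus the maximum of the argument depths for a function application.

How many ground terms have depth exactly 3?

21465

If N_k denotes the number of depth-≤k ground terms, the 3 constants give N_0 = 3, and each function symbol of arity r contributes N_{k-1}^r new terms at level k: N_k = 3 + N_{k-1}^2.
N_0 = 3
N_1 = 3 + 3^2 = 12
N_2 = 3 + 12^2 = 147
N_3 = 3 + 147^2 = 21612
Terms of depth exactly 3: N_3 − N_2 = 21612 − 147 = 21465.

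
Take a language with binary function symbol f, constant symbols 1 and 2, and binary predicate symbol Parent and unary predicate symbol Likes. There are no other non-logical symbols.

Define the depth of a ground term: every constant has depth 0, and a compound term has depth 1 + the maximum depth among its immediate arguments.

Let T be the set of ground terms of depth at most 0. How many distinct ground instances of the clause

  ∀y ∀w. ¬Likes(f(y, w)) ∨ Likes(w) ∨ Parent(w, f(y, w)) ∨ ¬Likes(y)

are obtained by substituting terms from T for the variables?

4

Ground terms of depth ≤ 0:
  Let N_k = |{terms of depth ≤ k}|. Then N_0 = 2 and N_k = 2 + N_{k-1}^2 for k ≥ 1 (one summand per function symbol, arity giving the exponent).
  N_0 = 2
  Explicitly: 1, 2.
So there are 2 ground terms available for substitution.
The body mentions every one of the 2 quantified variables; since ground terms form a free algebra, no two substitutions collapse to the same formula.
Number of ground instances = 2^2 = 4.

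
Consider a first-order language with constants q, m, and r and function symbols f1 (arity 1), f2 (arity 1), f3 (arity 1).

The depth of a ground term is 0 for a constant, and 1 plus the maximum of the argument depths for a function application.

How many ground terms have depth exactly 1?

Let N_k count ground terms of depth at most k. Each non-constant term of depth ≤ k is some function symbol applied to depth-≤(k−1) arguments, giving N_k = 3 + N_{k-1} + N_{k-1} + N_{k-1}.
N_0 = 3
N_1 = 3 + 3 + 3 + 3 = 12
Terms of depth exactly 1: N_1 − N_0 = 12 − 3 = 9.

9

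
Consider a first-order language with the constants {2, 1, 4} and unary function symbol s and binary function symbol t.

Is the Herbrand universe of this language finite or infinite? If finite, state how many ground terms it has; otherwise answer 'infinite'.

infinite

The signature has at least one function symbol (s, arity 1) and at least one constant (2).
Iterating s gives infinitely many distinct ground terms: 2, s(2), s(s(2)), ...
So the Herbrand universe is infinite.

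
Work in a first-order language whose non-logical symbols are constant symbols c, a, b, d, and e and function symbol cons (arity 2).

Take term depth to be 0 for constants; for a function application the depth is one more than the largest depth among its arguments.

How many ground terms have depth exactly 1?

Write N_k for the number of ground terms of depth ≤ k. A term of depth ≤ k is either a constant or a function symbol applied to arguments of depth ≤ k−1, so N_k = 5 + N_{k-1}^2.
N_0 = 5
N_1 = 5 + 5^2 = 30
Terms of depth exactly 1: N_1 − N_0 = 30 − 5 = 25.

25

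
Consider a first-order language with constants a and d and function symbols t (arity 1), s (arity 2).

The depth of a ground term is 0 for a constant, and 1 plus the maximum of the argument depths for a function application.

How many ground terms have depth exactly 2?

66

If N_k denotes the number of depth-≤k ground terms, the 2 constants give N_0 = 2, and each function symbol of arity r contributes N_{k-1}^r new terms at level k: N_k = 2 + N_{k-1} + N_{k-1}^2.
N_0 = 2
N_1 = 2 + 2 + 2^2 = 8
N_2 = 2 + 8 + 8^2 = 74
Terms of depth exactly 2: N_2 − N_1 = 74 − 8 = 66.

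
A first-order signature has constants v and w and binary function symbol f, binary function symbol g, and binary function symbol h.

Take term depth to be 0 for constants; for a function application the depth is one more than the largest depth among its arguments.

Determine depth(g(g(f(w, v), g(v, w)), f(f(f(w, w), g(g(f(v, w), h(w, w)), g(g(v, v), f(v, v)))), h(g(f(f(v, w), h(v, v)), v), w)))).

6

depth(f(w, v)) = 1 + max(0, 0) = 1
depth(g(v, w)) = 1 + max(0, 0) = 1
depth(g(f(w, v), g(v, w))) = 1 + max(1, 1) = 2
depth(f(w, w)) = 1 + max(0, 0) = 1
depth(f(v, w)) = 1 + max(0, 0) = 1
depth(h(w, w)) = 1 + max(0, 0) = 1
depth(g(f(v, w), h(w, w))) = 1 + max(1, 1) = 2
depth(g(v, v)) = 1 + max(0, 0) = 1
depth(f(v, v)) = 1 + max(0, 0) = 1
depth(g(g(v, v), f(v, v))) = 1 + max(1, 1) = 2
depth(g(g(f(v, w), h(w, w)), g(g(v, v), f(v, v)))) = 1 + max(2, 2) = 3
depth(f(f(w, w), g(g(f(v, w), h(w, w)), g(g(v, v), f(v, v))))) = 1 + max(1, 3) = 4
depth(h(v, v)) = 1 + max(0, 0) = 1
depth(f(f(v, w), h(v, v))) = 1 + max(1, 1) = 2
depth(g(f(f(v, w), h(v, v)), v)) = 1 + max(2, 0) = 3
depth(h(g(f(f(v, w), h(v, v)), v), w)) = 1 + max(3, 0) = 4
depth(f(f(f(w, w), g(g(f(v, w), h(w, w)), g(g(v, v), f(v, v)))), h(g(f(f(v, w), h(v, v)), v), w))) = 1 + max(4, 4) = 5
depth(g(g(f(w, v), g(v, w)), f(f(f(w, w), g(g(f(v, w), h(w, w)), g(g(v, v), f(v, v)))), h(g(f(f(v, w), h(v, v)), v), w)))) = 1 + max(2, 5) = 6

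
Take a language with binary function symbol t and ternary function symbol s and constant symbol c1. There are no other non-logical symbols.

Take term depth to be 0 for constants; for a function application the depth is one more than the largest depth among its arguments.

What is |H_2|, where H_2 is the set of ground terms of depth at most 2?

37

Let N_k count ground terms of depth at most k. Each non-constant term of depth ≤ k is some function symbol applied to depth-≤(k−1) arguments, giving N_k = 1 + N_{k-1}^2 + N_{k-1}^3.
N_0 = 1
N_1 = 1 + 1^2 + 1^3 = 3
N_2 = 1 + 3^2 + 3^3 = 37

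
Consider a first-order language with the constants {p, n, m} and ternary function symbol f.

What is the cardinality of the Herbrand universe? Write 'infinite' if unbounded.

The signature has at least one function symbol (f, arity 3) and at least one constant (p).
Iterating f gives infinitely many distinct ground terms: p, f(p, p, p), f(f(p, p, p), f(p, p, p), f(p, p, p)), ...
So the Herbrand universe is infinite.

infinite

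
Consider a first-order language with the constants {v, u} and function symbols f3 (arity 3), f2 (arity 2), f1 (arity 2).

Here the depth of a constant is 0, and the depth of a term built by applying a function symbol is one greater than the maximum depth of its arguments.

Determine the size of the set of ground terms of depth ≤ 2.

6482

Count level by level. With function symbols f3/3, f2/2, f1/2, the terms of depth ≤ k are the 2 constants together with each function applied to depth-≤(k−1) tuples, so N_k = 2 + N_{k-1}^3 + N_{k-1}^2 + N_{k-1}^2.
N_0 = 2
N_1 = 2 + 2^3 + 2^2 + 2^2 = 18
N_2 = 2 + 18^3 + 18^2 + 18^2 = 6482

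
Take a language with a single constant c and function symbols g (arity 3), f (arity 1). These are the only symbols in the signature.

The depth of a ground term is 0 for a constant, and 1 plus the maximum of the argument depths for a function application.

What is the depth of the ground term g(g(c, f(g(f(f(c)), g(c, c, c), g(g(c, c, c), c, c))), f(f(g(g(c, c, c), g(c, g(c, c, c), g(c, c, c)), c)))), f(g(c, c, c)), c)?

7

depth(f(c)) = 1 + depth(c) = 1 + 0 = 1
depth(f(f(c))) = 1 + depth(f(c)) = 1 + 1 = 2
depth(g(c, c, c)) = 1 + max(0, 0, 0) = 1
depth(g(g(c, c, c), c, c)) = 1 + max(1, 0, 0) = 2
depth(g(f(f(c)), g(c, c, c), g(g(c, c, c), c, c))) = 1 + max(2, 1, 2) = 3
depth(f(g(f(f(c)), g(c, c, c), g(g(c, c, c), c, c)))) = 1 + depth(g(f(f(c)), g(c, c, c), g(g(c, c, c), c, c))) = 1 + 3 = 4
depth(g(c, g(c, c, c), g(c, c, c))) = 1 + max(0, 1, 1) = 2
depth(g(g(c, c, c), g(c, g(c, c, c), g(c, c, c)), c)) = 1 + max(1, 2, 0) = 3
depth(f(g(g(c, c, c), g(c, g(c, c, c), g(c, c, c)), c))) = 1 + depth(g(g(c, c, c), g(c, g(c, c, c), g(c, c, c)), c)) = 1 + 3 = 4
depth(f(f(g(g(c, c, c), g(c, g(c, c, c), g(c, c, c)), c)))) = 1 + depth(f(g(g(c, c, c), g(c, g(c, c, c), g(c, c, c)), c))) = 1 + 4 = 5
depth(g(c, f(g(f(f(c)), g(c, c, c), g(g(c, c, c), c, c))), f(f(g(g(c, c, c), g(c, g(c, c, c), g(c, c, c)), c))))) = 1 + max(0, 4, 5) = 6
depth(f(g(c, c, c))) = 1 + depth(g(c, c, c)) = 1 + 1 = 2
depth(g(g(c, f(g(f(f(c)), g(c, c, c), g(g(c, c, c), c, c))), f(f(g(g(c, c, c), g(c, g(c, c, c), g(c, c, c)), c)))), f(g(c, c, c)), c)) = 1 + max(6, 2, 0) = 7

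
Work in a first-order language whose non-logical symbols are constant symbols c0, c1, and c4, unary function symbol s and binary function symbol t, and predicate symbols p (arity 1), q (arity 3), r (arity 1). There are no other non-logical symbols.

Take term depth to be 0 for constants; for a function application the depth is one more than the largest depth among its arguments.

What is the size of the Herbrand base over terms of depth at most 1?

3405

First count ground terms of depth ≤ 1.
Count level by level. With function symbols s/1, t/2, the terms of depth ≤ k are the 3 constants together with each function applied to depth-≤(k−1) tuples, so N_k = 3 + N_{k-1} + N_{k-1}^2.
N_0 = 3
N_1 = 3 + 3 + 3^2 = 15
So |H| = 15.
Each predicate of arity r yields |H|^r ground atoms (one per choice of an r-tuple from H):
  p: 15;  q: 15^3 = 3375;  r: 15
Total ground atoms: 15 + 3375 + 15 = 3405.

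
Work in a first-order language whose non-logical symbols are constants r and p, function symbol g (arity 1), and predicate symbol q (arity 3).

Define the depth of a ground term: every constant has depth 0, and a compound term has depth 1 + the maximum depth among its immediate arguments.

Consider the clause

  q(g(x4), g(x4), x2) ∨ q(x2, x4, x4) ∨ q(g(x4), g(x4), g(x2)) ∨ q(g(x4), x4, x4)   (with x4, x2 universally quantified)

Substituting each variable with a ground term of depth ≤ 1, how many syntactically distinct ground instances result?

Ground terms of depth ≤ 1:
  Let N_k = |{terms of depth ≤ k}|. Then N_0 = 2 and N_k = 2 + N_{k-1} for k ≥ 1 (one summand per function symbol, arity giving the exponent).
  N_0 = 2
  N_1 = 2 + 2 = 4
So there are 4 ground terms available for substitution.
The clause has 2 distinct variables (x4, x2), each appearing in the body. In the free term algebra distinct substitutions yield syntactically distinct ground instances.
Number of ground instances = 4^2 = 16.

16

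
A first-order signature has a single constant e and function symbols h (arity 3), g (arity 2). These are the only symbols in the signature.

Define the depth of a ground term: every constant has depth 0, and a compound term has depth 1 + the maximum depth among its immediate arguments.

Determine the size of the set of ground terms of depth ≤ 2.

37

Count level by level. With function symbols h/3, g/2, the terms of depth ≤ k are the 1 constant together with each function applied to depth-≤(k−1) tuples, so N_k = 1 + N_{k-1}^3 + N_{k-1}^2.
N_0 = 1
N_1 = 1 + 1^3 + 1^2 = 3
N_2 = 1 + 3^3 + 3^2 = 37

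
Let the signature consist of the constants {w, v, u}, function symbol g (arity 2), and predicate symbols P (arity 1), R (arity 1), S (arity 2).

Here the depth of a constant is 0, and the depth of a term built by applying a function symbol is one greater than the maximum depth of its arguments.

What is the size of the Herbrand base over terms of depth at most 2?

21903

First count ground terms of depth ≤ 2.
Write N_k for the number of ground terms of depth ≤ k. A term of depth ≤ k is either a constant or a function symbol applied to arguments of depth ≤ k−1, so N_k = 3 + N_{k-1}^2.
N_0 = 3
N_1 = 3 + 3^2 = 12
N_2 = 3 + 12^2 = 147
So |H| = 147.
Ground atoms are formed by filling each argument slot of a predicate with a term from H, so an r-ary predicate gives |H|^r atoms:
  P: 147;  R: 147;  S: 147^2 = 21609
Total ground atoms: 147 + 147 + 21609 = 21903.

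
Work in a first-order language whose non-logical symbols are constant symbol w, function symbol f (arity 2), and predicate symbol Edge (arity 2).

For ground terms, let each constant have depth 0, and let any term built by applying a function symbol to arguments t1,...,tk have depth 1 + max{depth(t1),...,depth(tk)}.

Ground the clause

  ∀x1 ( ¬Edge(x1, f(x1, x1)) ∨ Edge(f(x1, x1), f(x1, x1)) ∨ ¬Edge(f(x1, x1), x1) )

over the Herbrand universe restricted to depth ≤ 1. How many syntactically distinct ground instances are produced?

2

Ground terms of depth ≤ 1:
  Let N_k count ground terms of depth at most k. Each non-constant term of depth ≤ k is some function symbol applied to depth-≤(k−1) arguments, giving N_k = 1 + N_{k-1}^2.
  N_0 = 1
  N_1 = 1 + 1^2 = 2
So there are 2 ground terms available for substitution.
The body mentions the single quantified variable x1; since ground terms form a free algebra, no two substitutions collapse to the same formula.
Number of ground instances = 2.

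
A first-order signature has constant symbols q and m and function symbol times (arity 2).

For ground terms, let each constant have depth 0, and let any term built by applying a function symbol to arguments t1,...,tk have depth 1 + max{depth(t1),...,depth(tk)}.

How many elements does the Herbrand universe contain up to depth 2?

38

Write N_k for the number of ground terms of depth ≤ k. A term of depth ≤ k is either a constant or a function symbol applied to arguments of depth ≤ k−1, so N_k = 2 + N_{k-1}^2.
N_0 = 2
N_1 = 2 + 2^2 = 6
N_2 = 2 + 6^2 = 38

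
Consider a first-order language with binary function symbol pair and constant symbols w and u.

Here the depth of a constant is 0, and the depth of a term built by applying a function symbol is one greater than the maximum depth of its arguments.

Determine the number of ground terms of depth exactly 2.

32

Let N_k = |{terms of depth ≤ k}|. Then N_0 = 2 and N_k = 2 + N_{k-1}^2 for k ≥ 1 (one summand per function symbol, arity giving the exponent).
N_0 = 2
N_1 = 2 + 2^2 = 6
N_2 = 2 + 6^2 = 38
Terms of depth exactly 2: N_2 − N_1 = 38 − 6 = 32.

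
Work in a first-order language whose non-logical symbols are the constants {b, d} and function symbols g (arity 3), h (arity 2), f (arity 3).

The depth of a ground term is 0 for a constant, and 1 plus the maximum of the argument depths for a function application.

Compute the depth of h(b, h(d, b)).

2

depth(h(d, b)) = 1 + max(0, 0) = 1
depth(h(b, h(d, b))) = 1 + max(0, 1) = 2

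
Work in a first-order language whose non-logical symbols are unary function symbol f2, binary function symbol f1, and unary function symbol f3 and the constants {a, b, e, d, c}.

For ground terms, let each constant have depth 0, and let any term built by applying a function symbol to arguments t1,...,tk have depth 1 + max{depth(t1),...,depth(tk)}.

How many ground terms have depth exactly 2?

1645

If N_k denotes the number of depth-≤k ground terms, the 5 constants give N_0 = 5, and each function symbol of arity r contributes N_{k-1}^r new terms at level k: N_k = 5 + N_{k-1} + N_{k-1}^2 + N_{k-1}.
N_0 = 5
N_1 = 5 + 5 + 5^2 + 5 = 40
N_2 = 5 + 40 + 40^2 + 40 = 1685
Terms of depth exactly 2: N_2 − N_1 = 1685 − 40 = 1645.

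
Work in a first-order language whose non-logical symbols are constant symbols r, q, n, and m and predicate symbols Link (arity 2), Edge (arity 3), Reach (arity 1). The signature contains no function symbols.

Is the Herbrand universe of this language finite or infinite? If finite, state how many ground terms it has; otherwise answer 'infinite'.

4

There are no function symbols, so every ground term is one of the 4 constants.
The Herbrand universe is {r, q, n, m}, which is finite with 4 elements.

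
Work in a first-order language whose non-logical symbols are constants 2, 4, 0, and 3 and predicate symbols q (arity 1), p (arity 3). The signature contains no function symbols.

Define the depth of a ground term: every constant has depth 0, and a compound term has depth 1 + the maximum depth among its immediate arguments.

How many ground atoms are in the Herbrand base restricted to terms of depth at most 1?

68

First count ground terms of depth ≤ 1.
With no function symbols every ground term is a constant, so there are exactly 4 ground terms at every depth bound.
N_0 = 4
N_1 = 4
Explicitly: 2, 4, 0, 3.
So |H| = 4.
A ground atom is a predicate applied to a tuple of terms from H, so the count is the sum over predicates of |H|^arity:
  q: 4;  p: 4^3 = 64
Total ground atoms: 4 + 64 = 68.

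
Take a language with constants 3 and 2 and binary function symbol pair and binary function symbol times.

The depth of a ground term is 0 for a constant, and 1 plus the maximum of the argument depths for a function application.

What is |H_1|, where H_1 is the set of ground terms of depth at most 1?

10

Write N_k for the number of ground terms of depth ≤ k. A term of depth ≤ k is either a constant or a function symbol applied to arguments of depth ≤ k−1, so N_k = 2 + N_{k-1}^2 + N_{k-1}^2.
N_0 = 2
N_1 = 2 + 2^2 + 2^2 = 10
Explicitly: 3, 2, pair(3, 3), pair(3, 2), pair(2, 3), pair(2, 2), times(3, 3), times(3, 2), times(2, 3), times(2, 2).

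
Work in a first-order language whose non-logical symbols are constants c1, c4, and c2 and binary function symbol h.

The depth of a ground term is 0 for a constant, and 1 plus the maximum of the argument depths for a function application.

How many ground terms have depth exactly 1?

9

Count level by level. With function symbols h/2, the terms of depth ≤ k are the 3 constants together with each function applied to depth-≤(k−1) tuples, so N_k = 3 + N_{k-1}^2.
N_0 = 3
N_1 = 3 + 3^2 = 12
Terms of depth exactly 1: N_1 − N_0 = 12 − 3 = 9.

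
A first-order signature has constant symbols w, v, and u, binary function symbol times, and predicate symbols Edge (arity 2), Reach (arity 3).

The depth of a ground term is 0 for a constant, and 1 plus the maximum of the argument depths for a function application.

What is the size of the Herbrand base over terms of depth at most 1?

1872

First count ground terms of depth ≤ 1.
Let N_k count ground terms of depth at most k. Each non-constant term of depth ≤ k is some function symbol applied to depth-≤(k−1) arguments, giving N_k = 3 + N_{k-1}^2.
N_0 = 3
N_1 = 3 + 3^2 = 12
So |H| = 12.
Ground atoms are formed by filling each argument slot of a predicate with a term from H, so an r-ary predicate gives |H|^r atoms:
  Edge: 12^2 = 144;  Reach: 12^3 = 1728
Total ground atoms: 144 + 1728 = 1872.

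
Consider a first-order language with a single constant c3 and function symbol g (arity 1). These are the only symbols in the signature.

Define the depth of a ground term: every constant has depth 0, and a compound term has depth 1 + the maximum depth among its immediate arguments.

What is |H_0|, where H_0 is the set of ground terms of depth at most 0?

Write N_k for the number of ground terms of depth ≤ k. A term of depth ≤ k is either a constant or a function symbol applied to arguments of depth ≤ k−1, so N_k = 1 + N_{k-1}.
N_0 = 1

1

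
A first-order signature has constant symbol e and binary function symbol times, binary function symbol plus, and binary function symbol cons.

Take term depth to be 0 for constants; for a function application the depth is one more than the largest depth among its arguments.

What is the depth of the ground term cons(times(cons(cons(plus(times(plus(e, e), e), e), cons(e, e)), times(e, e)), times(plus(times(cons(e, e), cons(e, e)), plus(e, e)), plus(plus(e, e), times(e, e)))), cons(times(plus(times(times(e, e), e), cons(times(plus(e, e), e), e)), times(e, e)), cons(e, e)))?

depth(plus(e, e)) = 1 + max(0, 0) = 1
depth(times(plus(e, e), e)) = 1 + max(1, 0) = 2
depth(plus(times(plus(e, e), e), e)) = 1 + max(2, 0) = 3
depth(cons(e, e)) = 1 + max(0, 0) = 1
depth(cons(plus(times(plus(e, e), e), e), cons(e, e))) = 1 + max(3, 1) = 4
depth(times(e, e)) = 1 + max(0, 0) = 1
depth(cons(cons(plus(times(plus(e, e), e), e), cons(e, e)), times(e, e))) = 1 + max(4, 1) = 5
depth(times(cons(e, e), cons(e, e))) = 1 + max(1, 1) = 2
depth(plus(times(cons(e, e), cons(e, e)), plus(e, e))) = 1 + max(2, 1) = 3
depth(plus(plus(e, e), times(e, e))) = 1 + max(1, 1) = 2
depth(times(plus(times(cons(e, e), cons(e, e)), plus(e, e)), plus(plus(e, e), times(e, e)))) = 1 + max(3, 2) = 4
depth(times(cons(cons(plus(times(plus(e, e), e), e), cons(e, e)), times(e, e)), times(plus(times(cons(e, e), cons(e, e)), plus(e, e)), plus(plus(e, e), times(e, e))))) = 1 + max(5, 4) = 6
depth(times(times(e, e), e)) = 1 + max(1, 0) = 2
depth(cons(times(plus(e, e), e), e)) = 1 + max(2, 0) = 3
depth(plus(times(times(e, e), e), cons(times(plus(e, e), e), e))) = 1 + max(2, 3) = 4
depth(times(plus(times(times(e, e), e), cons(times(plus(e, e), e), e)), times(e, e))) = 1 + max(4, 1) = 5
depth(cons(times(plus(times(times(e, e), e), cons(times(plus(e, e), e), e)), times(e, e)), cons(e, e))) = 1 + max(5, 1) = 6
depth(cons(times(cons(cons(plus(times(plus(e, e), e), e), cons(e, e)), times(e, e)), times(plus(times(cons(e, e), cons(e, e)), plus(e, e)), plus(plus(e, e), times(e, e)))), cons(times(plus(times(times(e, e), e), cons(times(plus(e, e), e), e)), times(e, e)), cons(e, e)))) = 1 + max(6, 6) = 7

7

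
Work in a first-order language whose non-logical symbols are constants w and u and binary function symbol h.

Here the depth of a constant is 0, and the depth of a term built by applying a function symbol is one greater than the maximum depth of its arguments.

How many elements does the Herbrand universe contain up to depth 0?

Let N_k count ground terms of depth at most k. Each non-constant term of depth ≤ k is some function symbol applied to depth-≤(k−1) arguments, giving N_k = 2 + N_{k-1}^2.
N_0 = 2
Explicitly: w, u.

2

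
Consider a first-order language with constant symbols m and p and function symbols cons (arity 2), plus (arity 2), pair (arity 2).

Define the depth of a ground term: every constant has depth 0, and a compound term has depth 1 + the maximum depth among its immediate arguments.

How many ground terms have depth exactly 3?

1043712

Write N_k for the number of ground terms of depth ≤ k. A term of depth ≤ k is either a constant or a function symbol applied to arguments of depth ≤ k−1, so N_k = 2 + N_{k-1}^2 + N_{k-1}^2 + N_{k-1}^2.
N_0 = 2
N_1 = 2 + 2^2 + 2^2 + 2^2 = 14
N_2 = 2 + 14^2 + 14^2 + 14^2 = 590
N_3 = 2 + 590^2 + 590^2 + 590^2 = 1044302
Terms of depth exactly 3: N_3 − N_2 = 1044302 − 590 = 1043712.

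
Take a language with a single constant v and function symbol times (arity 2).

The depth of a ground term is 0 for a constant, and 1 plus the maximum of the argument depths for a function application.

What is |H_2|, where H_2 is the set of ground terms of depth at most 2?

5

Let N_k = |{terms of depth ≤ k}|. Then N_0 = 1 and N_k = 1 + N_{k-1}^2 for k ≥ 1 (one summand per function symbol, arity giving the exponent).
N_0 = 1
N_1 = 1 + 1^2 = 2
N_2 = 1 + 2^2 = 5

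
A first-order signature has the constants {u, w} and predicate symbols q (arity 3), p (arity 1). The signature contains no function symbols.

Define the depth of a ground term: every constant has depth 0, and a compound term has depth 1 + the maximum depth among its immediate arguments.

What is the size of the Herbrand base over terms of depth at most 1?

10

First count ground terms of depth ≤ 1.
With no function symbols every ground term is a constant, so there are exactly 2 ground terms at every depth bound.
N_0 = 2
N_1 = 2
Explicitly: u, w.
So |H| = 2.
For each predicate symbol, the number of ground atoms is |H| raised to its arity; summing:
  q: 2^3 = 8;  p: 2
Total ground atoms: 8 + 2 = 10.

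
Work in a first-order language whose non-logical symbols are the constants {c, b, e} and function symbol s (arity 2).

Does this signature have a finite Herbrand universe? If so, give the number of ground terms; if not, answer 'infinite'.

The signature has at least one function symbol (s, arity 2) and at least one constant (c).
Iterating s gives infinitely many distinct ground terms: c, s(c, c), s(s(c, c), s(c, c)), ...
So the Herbrand universe is infinite.

infinite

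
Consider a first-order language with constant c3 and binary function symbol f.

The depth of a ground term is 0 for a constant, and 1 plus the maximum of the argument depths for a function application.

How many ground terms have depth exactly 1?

Write N_k for the number of ground terms of depth ≤ k. A term of depth ≤ k is either a constant or a function symbol applied to arguments of depth ≤ k−1, so N_k = 1 + N_{k-1}^2.
N_0 = 1
N_1 = 1 + 1^2 = 2
Terms of depth exactly 1: N_1 − N_0 = 2 − 1 = 1.

1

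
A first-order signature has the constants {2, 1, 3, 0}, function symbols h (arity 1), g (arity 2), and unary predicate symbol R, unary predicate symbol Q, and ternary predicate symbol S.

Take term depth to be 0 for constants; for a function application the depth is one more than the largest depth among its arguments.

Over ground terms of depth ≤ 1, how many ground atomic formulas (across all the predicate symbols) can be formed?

13872

First count ground terms of depth ≤ 1.
Count level by level. With function symbols h/1, g/2, the terms of depth ≤ k are the 4 constants together with each function applied to depth-≤(k−1) tuples, so N_k = 4 + N_{k-1} + N_{k-1}^2.
N_0 = 4
N_1 = 4 + 4 + 4^2 = 24
So |H| = 24.
A ground atom is a predicate applied to a tuple of terms from H, so the count is the sum over predicates of |H|^arity:
  R: 24;  Q: 24;  S: 24^3 = 13824
Total ground atoms: 24 + 24 + 13824 = 13872.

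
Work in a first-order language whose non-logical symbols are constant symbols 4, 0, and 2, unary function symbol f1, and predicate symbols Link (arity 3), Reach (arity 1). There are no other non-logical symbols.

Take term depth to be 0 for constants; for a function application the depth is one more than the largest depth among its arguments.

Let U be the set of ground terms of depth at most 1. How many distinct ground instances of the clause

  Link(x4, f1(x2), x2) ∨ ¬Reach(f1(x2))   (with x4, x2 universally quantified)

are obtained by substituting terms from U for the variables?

Ground terms of depth ≤ 1:
  Write N_k for the number of ground terms of depth ≤ k. A term of depth ≤ k is either a constant or a function symbol applied to arguments of depth ≤ k−1, so N_k = 3 + N_{k-1}.
  N_0 = 3
  N_1 = 3 + 3 = 6
So there are 6 ground terms available for substitution.
The body mentions every one of the 2 quantified variables; since ground terms form a free algebra, no two substitutions collapse to the same formula.
Number of ground instances = 6^2 = 36.

36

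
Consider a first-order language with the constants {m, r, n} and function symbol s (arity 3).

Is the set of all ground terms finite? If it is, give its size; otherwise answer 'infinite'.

infinite

The signature has at least one function symbol (s, arity 3) and at least one constant (m).
Iterating s gives infinitely many distinct ground terms: m, s(m, m, m), s(s(m, m, m), s(m, m, m), s(m, m, m)), ...
So the Herbrand universe is infinite.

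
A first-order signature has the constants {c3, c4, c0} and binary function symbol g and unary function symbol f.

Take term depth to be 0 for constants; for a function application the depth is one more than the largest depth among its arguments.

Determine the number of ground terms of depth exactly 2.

228

If N_k denotes the number of depth-≤k ground terms, the 3 constants give N_0 = 3, and each function symbol of arity r contributes N_{k-1}^r new terms at level k: N_k = 3 + N_{k-1}^2 + N_{k-1}.
N_0 = 3
N_1 = 3 + 3^2 + 3 = 15
N_2 = 3 + 15^2 + 15 = 243
Terms of depth exactly 2: N_2 − N_1 = 243 − 15 = 228.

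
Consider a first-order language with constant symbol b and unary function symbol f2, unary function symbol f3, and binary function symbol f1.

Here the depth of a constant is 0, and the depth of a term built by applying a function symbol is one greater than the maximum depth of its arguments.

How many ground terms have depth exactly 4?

457653

Let N_k count ground terms of depth at most k. Each non-constant term of depth ≤ k is some function symbol applied to depth-≤(k−1) arguments, giving N_k = 1 + N_{k-1} + N_{k-1} + N_{k-1}^2.
N_0 = 1
N_1 = 1 + 1 + 1 + 1^2 = 4
N_2 = 1 + 4 + 4 + 4^2 = 25
N_3 = 1 + 25 + 25 + 25^2 = 676
N_4 = 1 + 676 + 676 + 676^2 = 458329
Terms of depth exactly 4: N_4 − N_3 = 458329 − 676 = 457653.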